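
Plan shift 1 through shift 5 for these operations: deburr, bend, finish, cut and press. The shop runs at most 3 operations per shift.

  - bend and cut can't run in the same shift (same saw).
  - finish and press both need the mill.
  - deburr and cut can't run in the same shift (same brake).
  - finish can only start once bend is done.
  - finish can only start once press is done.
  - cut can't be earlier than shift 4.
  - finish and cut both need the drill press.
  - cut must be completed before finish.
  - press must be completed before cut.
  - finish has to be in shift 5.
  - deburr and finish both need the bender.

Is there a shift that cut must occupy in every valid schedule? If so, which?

cut's window is shift 4–shift 5.
finish is fixed at shift 5, and cut can't share a shift with finish.
So cut must be shift 4.

shift 4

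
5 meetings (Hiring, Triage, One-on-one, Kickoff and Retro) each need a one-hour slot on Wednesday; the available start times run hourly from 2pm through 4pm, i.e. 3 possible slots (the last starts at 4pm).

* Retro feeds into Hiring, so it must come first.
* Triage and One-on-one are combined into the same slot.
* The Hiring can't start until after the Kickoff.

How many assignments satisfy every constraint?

15

Splitting on Hiring: it can be 3pm (3), 4pm (12). Listing each branch's schedules as (Triage, One-on-one, Kickoff, Retro):
Hiring=3pm: (2pm,2pm,2pm,2pm) (3pm,3pm,2pm,2pm) (4pm,4pm,2pm,2pm) — 3.
Hiring=4pm: (2pm,2pm,2pm,2pm) (2pm,2pm,2pm,3pm) (2pm,2pm,3pm,2pm) (2pm,2pm,3pm,3pm) (3pm,3pm,2pm,2pm) (3pm,3pm,2pm,3pm) (3pm,3pm,3pm,2pm) (3pm,3pm,3pm,3pm) (4pm,4pm,2pm,2pm) (4pm,4pm,2pm,3pm) (4pm,4pm,3pm,2pm) (4pm,4pm,3pm,3pm) — 12.
Summing: 3 + 12 = 15.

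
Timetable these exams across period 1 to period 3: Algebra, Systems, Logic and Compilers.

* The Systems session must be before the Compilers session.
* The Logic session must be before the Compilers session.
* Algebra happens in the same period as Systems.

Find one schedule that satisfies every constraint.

Compilers in period 2; Algebra in period 1; Systems in period 1; Logic in period 1

Checking: Systems(period 1) before Compilers(period 2); Logic(period 1) before Compilers(period 2); Algebra = Systems = period 1.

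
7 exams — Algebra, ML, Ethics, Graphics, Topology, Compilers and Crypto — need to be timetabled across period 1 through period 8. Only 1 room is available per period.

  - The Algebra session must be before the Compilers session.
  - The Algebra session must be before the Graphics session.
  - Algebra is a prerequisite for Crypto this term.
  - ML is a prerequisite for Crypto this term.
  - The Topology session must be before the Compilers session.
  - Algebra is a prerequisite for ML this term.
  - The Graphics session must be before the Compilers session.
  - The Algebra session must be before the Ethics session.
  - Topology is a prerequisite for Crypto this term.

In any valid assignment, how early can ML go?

period 2

Precedence pushes ML to at least period 2; downstream work caps ML at period 7.
ML at period 2 is achievable: ML=period 2, Algebra=period 1, Graphics=period 3, Ethics=period 7, Crypto=period 6, Compilers=period 5, Topology=period 4.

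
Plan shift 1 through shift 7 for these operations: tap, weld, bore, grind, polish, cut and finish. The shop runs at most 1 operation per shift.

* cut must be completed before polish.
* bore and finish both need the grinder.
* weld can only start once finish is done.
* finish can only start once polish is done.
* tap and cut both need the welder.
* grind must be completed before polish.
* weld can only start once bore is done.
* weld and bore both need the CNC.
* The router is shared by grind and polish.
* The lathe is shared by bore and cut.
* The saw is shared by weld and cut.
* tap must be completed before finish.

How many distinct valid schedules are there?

Splitting on tap: it can be shift 1 (10), shift 2 (10), shift 3 (10), shift 4 (10), shift 5 (8). Listing each branch's schedules as (weld, bore, grind, polish, cut, finish) by shift number:
tap=shift 1: (7,2,3,5,4,6) (7,2,4,5,3,6) (7,3,2,5,4,6) (7,3,4,5,2,6) (7,4,2,5,3,6) (7,4,3,5,2,6) (7,5,2,4,3,6) (7,5,3,4,2,6) (7,6,2,4,3,5) (7,6,3,4,2,5) — 10.
tap=shift 2: (7,1,3,5,4,6) (7,1,4,5,3,6) (7,3,1,5,4,6) (7,3,4,5,1,6) (7,4,1,5,3,6) (7,4,3,5,1,6) (7,5,1,4,3,6) (7,5,3,4,1,6) (7,6,1,4,3,5) (7,6,3,4,1,5) — 10.
tap=shift 3: (7,1,2,5,4,6) (7,1,4,5,2,6) (7,2,1,5,4,6) (7,2,4,5,1,6) (7,4,1,5,2,6) (7,4,2,5,1,6) (7,5,1,4,2,6) (7,5,2,4,1,6) (7,6,1,4,2,5) (7,6,2,4,1,5) — 10.
tap=shift 4: (7,1,2,5,3,6) (7,1,3,5,2,6) (7,2,1,5,3,6) (7,2,3,5,1,6) (7,3,1,5,2,6) (7,3,2,5,1,6) (7,5,1,3,2,6) (7,5,2,3,1,6) (7,6,1,3,2,5) (7,6,2,3,1,5) — 10.
tap=shift 5: (7,1,2,4,3,6) (7,1,3,4,2,6) (7,2,1,4,3,6) (7,2,3,4,1,6) (7,3,1,4,2,6) (7,3,2,4,1,6) (7,4,1,3,2,6) (7,4,2,3,1,6) — 8.
Summing: 10 + 10 + 10 + 10 + 8 = 48.

48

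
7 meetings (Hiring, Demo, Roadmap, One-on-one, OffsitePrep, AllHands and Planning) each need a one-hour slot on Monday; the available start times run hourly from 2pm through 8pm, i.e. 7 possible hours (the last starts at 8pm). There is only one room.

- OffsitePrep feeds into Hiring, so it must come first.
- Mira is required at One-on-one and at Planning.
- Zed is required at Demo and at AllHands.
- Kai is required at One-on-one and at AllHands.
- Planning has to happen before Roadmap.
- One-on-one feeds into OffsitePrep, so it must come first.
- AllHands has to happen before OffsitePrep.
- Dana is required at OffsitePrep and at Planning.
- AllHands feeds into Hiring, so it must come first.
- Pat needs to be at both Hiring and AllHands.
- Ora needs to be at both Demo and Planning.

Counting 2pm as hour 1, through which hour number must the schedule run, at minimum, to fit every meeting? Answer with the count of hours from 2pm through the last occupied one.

The precedence chain requires at least 3 distinct hours.
With at most 1 per hour and 7 meetings, at least 7 hours are needed.
7 works (last occupied hour: 8pm): for example OffsitePrep in 4pm; Demo in 8pm; Planning in 6pm; AllHands in 2pm; One-on-one in 3pm; Roadmap in 7pm; Hiring in 5pm.

7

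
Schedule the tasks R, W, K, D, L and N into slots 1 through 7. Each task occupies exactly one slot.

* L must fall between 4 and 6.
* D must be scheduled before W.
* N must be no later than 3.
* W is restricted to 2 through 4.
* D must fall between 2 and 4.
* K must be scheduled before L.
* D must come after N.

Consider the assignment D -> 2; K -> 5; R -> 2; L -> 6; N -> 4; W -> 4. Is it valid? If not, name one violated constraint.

D must be scheduled before W — holds.
W is restricted to 2 through 4 — holds.
D must come after N — violated.
D must fall between 2 and 4 — holds.
K must be scheduled before L — holds.
N must be no later than 3 — violated.
L must fall between 4 and 6 — holds.

No. N must be no later than 3 is not satisfied.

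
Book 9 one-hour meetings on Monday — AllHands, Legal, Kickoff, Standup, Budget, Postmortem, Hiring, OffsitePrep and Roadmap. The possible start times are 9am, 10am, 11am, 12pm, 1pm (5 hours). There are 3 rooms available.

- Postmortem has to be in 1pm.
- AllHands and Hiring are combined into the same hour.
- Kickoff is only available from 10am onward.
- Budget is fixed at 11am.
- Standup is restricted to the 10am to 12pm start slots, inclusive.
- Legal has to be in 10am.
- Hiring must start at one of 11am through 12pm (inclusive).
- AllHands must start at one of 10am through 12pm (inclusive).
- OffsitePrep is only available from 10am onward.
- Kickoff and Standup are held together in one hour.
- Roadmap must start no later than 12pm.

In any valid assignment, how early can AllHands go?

11am

AllHands is available from 10am; AllHands must be in the same hour as Hiring, which can't be before 11am, so AllHands is at least 11am; AllHands's own window allows nothing later than 12pm.
AllHands at 11am is achievable: Legal in 10am; Standup in 10am; Hiring in 11am; OffsitePrep in 12pm; AllHands in 11am; Postmortem in 1pm; Budget in 11am; Roadmap in 9am; Kickoff in 10am.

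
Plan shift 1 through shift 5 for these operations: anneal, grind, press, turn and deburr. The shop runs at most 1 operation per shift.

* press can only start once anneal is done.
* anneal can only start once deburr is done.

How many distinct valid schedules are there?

Splitting on anneal: it can be shift 2 (6), shift 3 (8), shift 4 (6). Listing each branch's schedules as (grind, press, turn, deburr) by shift number:
anneal=shift 2: (3,4,5,1) (3,5,4,1) (4,3,5,1) (4,5,3,1) (5,3,4,1) (5,4,3,1) — 6.
anneal=shift 3: (1,4,5,2) (1,5,4,2) (2,4,5,1) (2,5,4,1) (4,5,1,2) (4,5,2,1) (5,4,1,2) (5,4,2,1) — 8.
anneal=shift 4: (1,5,2,3) (1,5,3,2) (2,5,1,3) (2,5,3,1) (3,5,1,2) (3,5,2,1) — 6.
Summing: 6 + 8 + 6 = 20.

20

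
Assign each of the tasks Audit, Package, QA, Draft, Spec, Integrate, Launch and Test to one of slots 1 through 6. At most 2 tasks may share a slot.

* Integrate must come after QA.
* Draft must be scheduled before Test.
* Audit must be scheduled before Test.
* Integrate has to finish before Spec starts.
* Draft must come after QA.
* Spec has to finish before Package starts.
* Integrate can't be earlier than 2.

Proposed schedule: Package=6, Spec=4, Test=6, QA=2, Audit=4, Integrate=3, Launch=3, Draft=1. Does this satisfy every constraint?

Draft must be scheduled before Test — holds.
Integrate must come after QA — holds.
Integrate can't be earlier than 2 — holds.
Audit must be scheduled before Test — holds.
Spec has to finish before Package starts — holds.
Draft must come after QA — violated.
Integrate has to finish before Spec starts — holds.
At most 2 tasks may share a slot — holds.

No. Draft must come after QA is not satisfied.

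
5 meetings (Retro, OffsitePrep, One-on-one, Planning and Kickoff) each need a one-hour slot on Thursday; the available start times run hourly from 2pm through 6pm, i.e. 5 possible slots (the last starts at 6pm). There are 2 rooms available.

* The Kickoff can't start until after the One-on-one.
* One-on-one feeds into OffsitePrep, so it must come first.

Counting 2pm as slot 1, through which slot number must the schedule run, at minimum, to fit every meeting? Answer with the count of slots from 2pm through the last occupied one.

The precedence chain requires at least 2 distinct slots.
With at most 2 per slot and 5 meetings, at least 3 slots are needed.
3 works (last occupied slot: 4pm): for example Retro in 2pm; Planning in 4pm; OffsitePrep in 3pm; Kickoff in 3pm; One-on-one in 2pm.

3 slots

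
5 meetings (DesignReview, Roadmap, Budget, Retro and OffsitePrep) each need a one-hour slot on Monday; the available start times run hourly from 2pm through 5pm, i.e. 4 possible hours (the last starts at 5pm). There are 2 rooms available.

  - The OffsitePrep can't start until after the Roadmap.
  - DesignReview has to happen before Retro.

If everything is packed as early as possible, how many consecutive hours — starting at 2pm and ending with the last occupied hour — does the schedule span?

The precedence chain requires at least 2 distinct hours.
With at most 2 per hour and 5 meetings, at least 3 hours are needed.
3 works (last occupied hour: 4pm): for example DesignReview in 2pm; Retro in 3pm; Budget in 4pm; Roadmap in 2pm; OffsitePrep in 3pm.

3 hours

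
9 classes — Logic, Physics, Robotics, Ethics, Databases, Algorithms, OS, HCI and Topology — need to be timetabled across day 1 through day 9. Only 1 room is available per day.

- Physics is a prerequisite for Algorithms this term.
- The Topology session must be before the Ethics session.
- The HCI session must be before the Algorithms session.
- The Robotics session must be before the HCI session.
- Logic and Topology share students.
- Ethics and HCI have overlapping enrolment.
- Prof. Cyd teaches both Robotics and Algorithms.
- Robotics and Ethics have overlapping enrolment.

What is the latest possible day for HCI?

day 8

Precedence pushes HCI to at least day 2; downstream work caps HCI at day 8.
HCI at day 8 is achievable: HCI in day 8, Physics in day 1, OS in day 7, Ethics in day 4, Topology in day 3, Robotics in day 2, Databases in day 6, Algorithms in day 9, Logic in day 5.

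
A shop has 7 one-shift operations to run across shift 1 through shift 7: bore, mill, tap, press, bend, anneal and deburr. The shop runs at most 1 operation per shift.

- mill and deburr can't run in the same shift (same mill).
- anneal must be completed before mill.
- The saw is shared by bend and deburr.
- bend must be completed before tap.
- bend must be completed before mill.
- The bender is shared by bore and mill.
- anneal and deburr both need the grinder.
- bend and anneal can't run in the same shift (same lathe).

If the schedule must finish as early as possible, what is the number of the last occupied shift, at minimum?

The precedence chain requires at least 2 distinct shifts.
With at most 1 per shift and 7 operations, at least 7 shifts are needed.
7 works (last occupied shift: shift 7): for example bore=shift 5, press=shift 6, tap=shift 4, bend=shift 1, deburr=shift 7, mill=shift 3, anneal=shift 2.

7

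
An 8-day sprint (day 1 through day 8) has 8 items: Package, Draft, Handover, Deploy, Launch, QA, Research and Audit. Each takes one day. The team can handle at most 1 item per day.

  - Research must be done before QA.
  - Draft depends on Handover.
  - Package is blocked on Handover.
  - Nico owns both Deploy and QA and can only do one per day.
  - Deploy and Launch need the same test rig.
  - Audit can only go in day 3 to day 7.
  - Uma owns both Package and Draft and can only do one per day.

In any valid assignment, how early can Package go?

Precedence pushes Package to at least day 2.
Package at day 2 is achievable: Audit -> day 3, Launch -> day 8, Deploy -> day 7, QA -> day 6, Package -> day 2, Research -> day 5, Draft -> day 4, Handover -> day 1.

day 2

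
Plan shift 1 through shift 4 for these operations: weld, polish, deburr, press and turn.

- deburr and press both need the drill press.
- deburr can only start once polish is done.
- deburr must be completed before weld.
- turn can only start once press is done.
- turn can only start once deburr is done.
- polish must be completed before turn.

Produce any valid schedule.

press=shift 1; turn=shift 3; polish=shift 1; weld=shift 3; deburr=shift 2

Checking: deburr(shift 2) before turn(shift 3); press(shift 1) before turn(shift 3); polish(shift 1) before turn(shift 3); polish(shift 1) before deburr(shift 2); deburr(shift 2) before weld(shift 3); deburr(shift 2) != press(shift 1).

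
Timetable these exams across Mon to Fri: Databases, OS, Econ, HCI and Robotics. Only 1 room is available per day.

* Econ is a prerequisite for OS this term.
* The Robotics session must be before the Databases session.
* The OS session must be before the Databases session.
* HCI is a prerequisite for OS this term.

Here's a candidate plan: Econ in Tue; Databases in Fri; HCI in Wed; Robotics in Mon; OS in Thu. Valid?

The Robotics session must be before the Databases session — holds.
Econ is a prerequisite for OS this term — holds.
Only 1 room is available per day — holds.
HCI is a prerequisite for OS this term — holds.
The OS session must be before the Databases session — holds.

Valid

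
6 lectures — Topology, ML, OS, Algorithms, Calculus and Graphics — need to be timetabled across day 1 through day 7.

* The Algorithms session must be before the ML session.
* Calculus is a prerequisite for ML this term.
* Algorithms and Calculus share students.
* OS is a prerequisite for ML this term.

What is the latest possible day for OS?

day 6

Downstream work caps OS at day 6.
OS at day 6 is achievable: OS in day 6; Algorithms in day 1; Calculus in day 2; ML in day 7; Topology in day 1; Graphics in day 1.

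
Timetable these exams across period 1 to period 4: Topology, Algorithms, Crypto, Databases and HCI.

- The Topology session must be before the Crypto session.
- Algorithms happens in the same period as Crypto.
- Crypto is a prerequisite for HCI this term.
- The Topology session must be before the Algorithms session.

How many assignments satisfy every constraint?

Splitting on Topology: it can be period 1 (12), period 2 (4). Listing each branch's schedules as (Algorithms, Crypto, Databases, HCI) by period number:
Topology=period 1: (2,2,1,3) (2,2,1,4) (2,2,2,3) (2,2,2,4) (2,2,3,3) (2,2,3,4) (2,2,4,3) (2,2,4,4) (3,3,1,4) (3,3,2,4) (3,3,3,4) (3,3,4,4) — 12.
Topology=period 2: (3,3,1,4) (3,3,2,4) (3,3,3,4) (3,3,4,4) — 4.
Summing: 12 + 4 = 16.

16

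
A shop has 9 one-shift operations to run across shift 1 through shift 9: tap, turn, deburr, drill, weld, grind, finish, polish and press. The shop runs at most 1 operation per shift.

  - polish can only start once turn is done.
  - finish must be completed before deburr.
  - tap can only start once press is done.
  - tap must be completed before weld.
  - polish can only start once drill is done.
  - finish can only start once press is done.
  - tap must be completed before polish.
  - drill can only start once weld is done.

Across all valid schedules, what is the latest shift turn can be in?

shift 8

Downstream work caps turn at shift 8.
turn at shift 8 is achievable: drill in shift 4, press in shift 1, tap in shift 2, finish in shift 5, deburr in shift 6, weld in shift 3, turn in shift 8, grind in shift 7, polish in shift 9.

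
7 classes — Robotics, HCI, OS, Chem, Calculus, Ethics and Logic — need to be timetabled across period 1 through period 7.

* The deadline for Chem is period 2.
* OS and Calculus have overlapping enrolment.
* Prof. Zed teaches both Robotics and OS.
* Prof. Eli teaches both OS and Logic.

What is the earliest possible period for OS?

period 1

OS at period 1 is achievable: Ethics=period 1; Chem=period 1; Robotics=period 2; HCI=period 1; Calculus=period 2; OS=period 1; Logic=period 2.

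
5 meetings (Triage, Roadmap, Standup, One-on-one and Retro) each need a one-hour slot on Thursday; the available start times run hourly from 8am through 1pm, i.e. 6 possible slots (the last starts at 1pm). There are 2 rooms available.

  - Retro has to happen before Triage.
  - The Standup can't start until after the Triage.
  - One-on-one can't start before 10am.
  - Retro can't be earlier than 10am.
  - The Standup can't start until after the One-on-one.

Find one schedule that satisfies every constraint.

One-on-one in 10am; Retro in 10am; Triage in 11am; Standup in 12pm; Roadmap in 8am

Checking: Retro(10am) before Triage(11am); One-on-one(10am) before Standup(12pm); Triage(11am) before Standup(12pm); Retro=10am in [10am,1pm]; One-on-one=10am in [10am,1pm]; max 2 per slot (cap 2).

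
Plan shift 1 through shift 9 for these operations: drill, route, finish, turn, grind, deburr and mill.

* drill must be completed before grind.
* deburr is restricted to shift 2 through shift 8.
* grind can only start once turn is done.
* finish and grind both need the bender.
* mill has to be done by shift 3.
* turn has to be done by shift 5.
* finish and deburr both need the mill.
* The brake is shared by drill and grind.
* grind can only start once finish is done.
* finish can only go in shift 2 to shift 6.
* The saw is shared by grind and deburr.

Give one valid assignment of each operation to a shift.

mill -> shift 1, finish -> shift 2, grind -> shift 4, deburr -> shift 3, drill -> shift 1, route -> shift 1, turn -> shift 1

Checking: turn(shift 1) before grind(shift 4); drill(shift 1) before grind(shift 4); finish(shift 2) before grind(shift 4); grind(shift 4) != deburr(shift 3); drill(shift 1) != grind(shift 4); finish(shift 2) != grind(shift 4); finish(shift 2) != deburr(shift 3); deburr=shift 3 in [shift 2,shift 8]; finish=shift 2 in [shift 2,shift 6]; mill=shift 1 in [shift 1,shift 3]; turn=shift 1 in [shift 1,shift 5].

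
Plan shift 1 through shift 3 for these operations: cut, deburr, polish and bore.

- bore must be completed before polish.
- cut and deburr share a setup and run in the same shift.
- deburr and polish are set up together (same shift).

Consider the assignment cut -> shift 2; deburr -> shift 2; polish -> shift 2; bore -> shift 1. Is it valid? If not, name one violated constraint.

deburr and polish are set up together (same shift) — holds.
cut and deburr share a setup and run in the same shift — holds.
bore must be completed before polish — holds.

Valid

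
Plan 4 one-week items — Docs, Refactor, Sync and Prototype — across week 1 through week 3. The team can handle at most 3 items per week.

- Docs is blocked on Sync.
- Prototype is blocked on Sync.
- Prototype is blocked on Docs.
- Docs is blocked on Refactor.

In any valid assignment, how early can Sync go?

Downstream work caps Sync at week 1.
Sync at week 1 is achievable: Docs -> week 2, Sync -> week 1, Prototype -> week 3, Refactor -> week 1.

week 1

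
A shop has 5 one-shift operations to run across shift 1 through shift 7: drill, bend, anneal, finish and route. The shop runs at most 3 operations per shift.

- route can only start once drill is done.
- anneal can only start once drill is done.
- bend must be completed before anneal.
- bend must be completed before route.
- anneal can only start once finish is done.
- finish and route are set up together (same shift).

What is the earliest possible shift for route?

shift 2

Precedence pushes route to at least shift 2; route must be in the same shift as finish, which can't be after shift 6, so route is at most shift 6.
route at shift 2 is achievable: anneal=shift 3, route=shift 2, bend=shift 1, finish=shift 2, drill=shift 1.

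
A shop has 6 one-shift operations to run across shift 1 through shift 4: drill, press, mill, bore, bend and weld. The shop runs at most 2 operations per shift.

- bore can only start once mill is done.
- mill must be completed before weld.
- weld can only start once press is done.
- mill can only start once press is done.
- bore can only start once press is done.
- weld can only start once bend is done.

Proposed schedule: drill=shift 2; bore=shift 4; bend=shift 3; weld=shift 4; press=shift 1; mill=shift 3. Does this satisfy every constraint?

Yes

The shop runs at most 2 operations per shift — holds.
bore can only start once press is done — holds.
bore can only start once mill is done — holds.
weld can only start once press is done — holds.
mill must be completed before weld — holds.
weld can only start once bend is done — holds.
mill can only start once press is done — holds.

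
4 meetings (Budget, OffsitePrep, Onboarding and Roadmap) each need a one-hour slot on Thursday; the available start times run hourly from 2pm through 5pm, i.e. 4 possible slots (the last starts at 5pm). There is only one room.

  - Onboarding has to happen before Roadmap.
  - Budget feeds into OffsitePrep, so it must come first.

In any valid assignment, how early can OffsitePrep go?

Precedence pushes OffsitePrep to at least 3pm.
OffsitePrep at 3pm is achievable: Onboarding -> 4pm; OffsitePrep -> 3pm; Budget -> 2pm; Roadmap -> 5pm.

3pm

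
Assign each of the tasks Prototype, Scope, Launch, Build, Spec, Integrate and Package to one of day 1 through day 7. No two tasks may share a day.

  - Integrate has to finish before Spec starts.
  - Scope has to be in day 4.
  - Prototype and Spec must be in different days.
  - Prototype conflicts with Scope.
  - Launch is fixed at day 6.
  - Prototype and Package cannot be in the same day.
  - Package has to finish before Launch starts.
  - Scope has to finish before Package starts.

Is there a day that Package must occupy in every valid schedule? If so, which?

day 5

Scope is fixed at day 4 and must come before Package, so Package is at least day 5.
Launch is fixed at day 6 and must come after Package, so Package is at most day 5.
So Package must be day 5.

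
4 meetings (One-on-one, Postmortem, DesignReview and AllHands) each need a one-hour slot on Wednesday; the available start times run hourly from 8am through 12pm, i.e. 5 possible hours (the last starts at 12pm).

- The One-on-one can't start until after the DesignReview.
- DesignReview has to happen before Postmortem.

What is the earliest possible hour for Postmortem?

9am

Precedence pushes Postmortem to at least 9am.
Postmortem at 9am is achievable: AllHands=8am; One-on-one=9am; DesignReview=8am; Postmortem=9am.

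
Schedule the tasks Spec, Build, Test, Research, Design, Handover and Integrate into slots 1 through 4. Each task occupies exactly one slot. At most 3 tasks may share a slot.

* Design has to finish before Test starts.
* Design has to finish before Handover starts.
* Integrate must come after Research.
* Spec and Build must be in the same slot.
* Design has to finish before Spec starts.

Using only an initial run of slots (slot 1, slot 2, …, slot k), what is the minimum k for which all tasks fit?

The precedence chain requires at least 2 distinct slots.
With at most 3 per slot and 7 tasks, at least 3 slots are needed.
3 works (last occupied slot: 3): for example Test -> 2; Handover -> 3; Design -> 1; Spec -> 2; Build -> 2; Integrate -> 3; Research -> 1.

3 slots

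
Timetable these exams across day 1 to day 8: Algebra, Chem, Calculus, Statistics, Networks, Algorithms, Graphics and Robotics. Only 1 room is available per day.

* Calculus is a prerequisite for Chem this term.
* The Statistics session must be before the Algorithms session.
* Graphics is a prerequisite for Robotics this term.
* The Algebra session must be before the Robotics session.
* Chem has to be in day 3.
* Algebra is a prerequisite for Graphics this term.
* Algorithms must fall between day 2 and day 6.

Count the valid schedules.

Splitting on Algebra: it can be day 1 (9), day 2 (9), day 4 (14), day 5 (10), day 6 (6). Listing each branch's schedules as (Chem, Calculus, Statistics, Networks, Algorithms, Graphics, Robotics) by day number:
Algebra=day 1: (3,2,4,5,6,7,8) (3,2,4,6,5,7,8) (3,2,4,7,5,6,8) (3,2,4,7,6,5,8) (3,2,4,8,5,6,7) (3,2,4,8,6,5,7) (3,2,5,4,6,7,8) (3,2,5,7,6,4,8) (3,2,5,8,6,4,7) — 9.
Algebra=day 2: (3,1,4,5,6,7,8) (3,1,4,6,5,7,8) (3,1,4,7,5,6,8) (3,1,4,7,6,5,8) (3,1,4,8,5,6,7) (3,1,4,8,6,5,7) (3,1,5,4,6,7,8) (3,1,5,7,6,4,8) (3,1,5,8,6,4,7) — 9.
Algebra=day 4: (3,1,2,5,6,7,8) (3,1,2,6,5,7,8) (3,1,2,7,5,6,8) (3,1,2,7,6,5,8) (3,1,2,8,5,6,7) (3,1,2,8,6,5,7) (3,1,5,2,6,7,8) (3,2,1,5,6,7,8) (3,2,1,6,5,7,8) (3,2,1,7,5,6,8) (3,2,1,7,6,5,8) (3,2,1,8,5,6,7) (3,2,1,8,6,5,7) (3,2,5,1,6,7,8) — 14.
Algebra=day 5: (3,1,2,4,6,7,8) (3,1,2,6,4,7,8) (3,1,2,7,4,6,8) (3,1,2,8,4,6,7) (3,1,4,2,6,7,8) (3,2,1,4,6,7,8) (3,2,1,6,4,7,8) (3,2,1,7,4,6,8) (3,2,1,8,4,6,7) (3,2,4,1,6,7,8) — 10.
Algebra=day 6: (3,1,2,4,5,7,8) (3,1,2,5,4,7,8) (3,1,4,2,5,7,8) (3,2,1,4,5,7,8) (3,2,1,5,4,7,8) (3,2,4,1,5,7,8) — 6.
Summing: 9 + 9 + 14 + 10 + 6 = 48.

48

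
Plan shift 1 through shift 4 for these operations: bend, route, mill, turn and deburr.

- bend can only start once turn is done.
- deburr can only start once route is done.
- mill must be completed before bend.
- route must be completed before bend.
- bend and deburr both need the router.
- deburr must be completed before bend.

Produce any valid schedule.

mill=shift 1, bend=shift 3, route=shift 1, deburr=shift 2, turn=shift 1

Checking: mill(shift 1) before bend(shift 3); route(shift 1) before bend(shift 3); route(shift 1) before deburr(shift 2); turn(shift 1) before bend(shift 3); deburr(shift 2) before bend(shift 3); bend(shift 3) != deburr(shift 2).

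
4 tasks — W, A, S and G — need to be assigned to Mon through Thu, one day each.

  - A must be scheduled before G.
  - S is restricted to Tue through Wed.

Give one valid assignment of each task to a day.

W -> Mon, G -> Tue, A -> Mon, S -> Tue

Checking: A(Mon) before G(Tue); S=Tue in [Tue,Wed].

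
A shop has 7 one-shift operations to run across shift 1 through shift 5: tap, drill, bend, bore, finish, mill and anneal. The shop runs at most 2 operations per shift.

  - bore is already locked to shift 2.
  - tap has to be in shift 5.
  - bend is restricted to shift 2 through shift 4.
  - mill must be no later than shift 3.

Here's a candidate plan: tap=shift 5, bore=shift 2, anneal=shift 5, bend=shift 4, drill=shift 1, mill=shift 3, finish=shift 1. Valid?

tap has to be in shift 5 — holds.
bore is already locked to shift 2 — holds.
mill must be no later than shift 3 — holds.
The shop runs at most 2 operations per shift — holds.
bend is restricted to shift 2 through shift 4 — holds.

Yes, all constraints hold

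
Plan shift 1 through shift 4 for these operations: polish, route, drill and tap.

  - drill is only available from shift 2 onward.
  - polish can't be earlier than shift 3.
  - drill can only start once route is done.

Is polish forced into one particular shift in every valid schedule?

polish can be shift 3 (e.g. polish -> shift 3; route -> shift 1; drill -> shift 2; tap -> shift 1) or shift 4 (e.g. route=shift 1, polish=shift 4, drill=shift 2, tap=shift 1).

No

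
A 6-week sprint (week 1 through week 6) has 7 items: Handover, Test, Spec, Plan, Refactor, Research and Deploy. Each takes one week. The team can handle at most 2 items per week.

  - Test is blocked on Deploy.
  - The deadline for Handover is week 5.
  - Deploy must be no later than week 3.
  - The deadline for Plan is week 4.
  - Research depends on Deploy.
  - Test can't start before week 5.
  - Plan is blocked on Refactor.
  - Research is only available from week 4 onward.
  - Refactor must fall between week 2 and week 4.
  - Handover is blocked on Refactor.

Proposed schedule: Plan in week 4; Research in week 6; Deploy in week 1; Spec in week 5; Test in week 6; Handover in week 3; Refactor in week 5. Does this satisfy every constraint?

Invalid. Handover is blocked on Refactor.

Research depends on Deploy — holds.
Handover is blocked on Refactor — violated.
Refactor must fall between week 2 and week 4 — violated.
The team can handle at most 2 items per week — holds.
Plan is blocked on Refactor — violated.
Deploy must be no later than week 3 — holds.
Research is only available from week 4 onward — holds.
The deadline for Plan is week 4 — holds.
Test is blocked on Deploy — holds.
The deadline for Handover is week 5 — holds.
Test can't start before week 5 — holds.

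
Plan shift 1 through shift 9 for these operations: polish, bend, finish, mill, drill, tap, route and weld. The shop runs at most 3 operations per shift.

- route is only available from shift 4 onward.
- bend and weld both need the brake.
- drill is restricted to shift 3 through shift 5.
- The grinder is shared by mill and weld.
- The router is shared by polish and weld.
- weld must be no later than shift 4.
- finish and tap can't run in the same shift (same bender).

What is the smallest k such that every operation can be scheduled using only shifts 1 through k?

With at most 3 per shift and 8 operations, at least 3 shifts are needed.
route can't be placed before shift 4, so the schedule must run through at least shift 4.
4 works (last occupied shift: shift 4): for example finish in shift 1; drill in shift 3; tap in shift 2; route in shift 4; weld in shift 3; mill in shift 2; polish in shift 1; bend in shift 1.

4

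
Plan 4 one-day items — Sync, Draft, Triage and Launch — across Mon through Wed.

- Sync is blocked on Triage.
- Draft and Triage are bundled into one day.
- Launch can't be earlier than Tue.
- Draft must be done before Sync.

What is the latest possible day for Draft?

Tue

Downstream work caps Draft at Tue.
Draft at Tue is achievable: Sync in Wed, Triage in Tue, Launch in Tue, Draft in Tue.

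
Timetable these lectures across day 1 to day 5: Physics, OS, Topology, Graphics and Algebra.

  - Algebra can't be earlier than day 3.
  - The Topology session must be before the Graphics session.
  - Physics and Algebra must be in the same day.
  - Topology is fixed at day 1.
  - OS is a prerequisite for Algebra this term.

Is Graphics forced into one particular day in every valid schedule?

No

Graphics can be day 2 (e.g. Graphics -> day 2, Algebra -> day 3, Physics -> day 3, OS -> day 1, Topology -> day 1) or day 3 (e.g. OS=day 1, Algebra=day 3, Topology=day 1, Physics=day 3, Graphics=day 3).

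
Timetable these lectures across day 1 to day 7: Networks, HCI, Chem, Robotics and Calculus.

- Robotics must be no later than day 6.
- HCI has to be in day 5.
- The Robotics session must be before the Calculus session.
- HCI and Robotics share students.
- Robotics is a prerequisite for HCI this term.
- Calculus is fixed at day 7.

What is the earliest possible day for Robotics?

day 1

Robotics's own window allows nothing later than day 6; downstream work caps Robotics at day 4.
Robotics at day 1 is achievable: Networks=day 1, Chem=day 1, Calculus=day 7, HCI=day 5, Robotics=day 1.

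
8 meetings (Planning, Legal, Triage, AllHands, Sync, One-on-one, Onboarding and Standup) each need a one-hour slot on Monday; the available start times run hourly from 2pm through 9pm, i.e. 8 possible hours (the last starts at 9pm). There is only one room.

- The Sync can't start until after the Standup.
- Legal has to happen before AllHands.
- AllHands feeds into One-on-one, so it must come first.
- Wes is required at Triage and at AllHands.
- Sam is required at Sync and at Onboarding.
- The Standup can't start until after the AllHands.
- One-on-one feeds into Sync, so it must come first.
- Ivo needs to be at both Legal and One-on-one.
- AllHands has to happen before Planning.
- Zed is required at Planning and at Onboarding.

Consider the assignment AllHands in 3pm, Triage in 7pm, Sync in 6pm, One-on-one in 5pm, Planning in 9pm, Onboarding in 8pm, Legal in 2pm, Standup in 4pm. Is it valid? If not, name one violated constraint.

There is only one room — holds.
The Standup can't start until after the AllHands — holds.
One-on-one feeds into Sync, so it must come first — holds.
Sam is required at Sync and at Onboarding — holds.
AllHands has to happen before Planning — holds.
Legal has to happen before AllHands — holds.
The Sync can't start until after the Standup — holds.
Wes is required at Triage and at AllHands — holds.
AllHands feeds into One-on-one, so it must come first — holds.
Ivo needs to be at both Legal and One-on-one — holds.
Zed is required at Planning and at Onboarding — holds.

Yes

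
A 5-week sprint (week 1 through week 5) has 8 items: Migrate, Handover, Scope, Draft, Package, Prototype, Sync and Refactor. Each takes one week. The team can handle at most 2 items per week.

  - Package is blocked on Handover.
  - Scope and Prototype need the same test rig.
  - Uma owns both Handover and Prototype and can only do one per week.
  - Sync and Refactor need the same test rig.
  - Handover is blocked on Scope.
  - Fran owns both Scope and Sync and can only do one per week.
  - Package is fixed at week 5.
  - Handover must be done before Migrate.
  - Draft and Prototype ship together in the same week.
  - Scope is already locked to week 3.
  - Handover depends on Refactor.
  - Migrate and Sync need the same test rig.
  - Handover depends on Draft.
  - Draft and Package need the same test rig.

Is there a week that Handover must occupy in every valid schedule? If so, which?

week 4

Scope is fixed at week 3 and must come before Handover, so Handover is at least week 4.
Package is fixed at week 5 and must come after Handover, so Handover is at most week 4.
So Handover must be week 4.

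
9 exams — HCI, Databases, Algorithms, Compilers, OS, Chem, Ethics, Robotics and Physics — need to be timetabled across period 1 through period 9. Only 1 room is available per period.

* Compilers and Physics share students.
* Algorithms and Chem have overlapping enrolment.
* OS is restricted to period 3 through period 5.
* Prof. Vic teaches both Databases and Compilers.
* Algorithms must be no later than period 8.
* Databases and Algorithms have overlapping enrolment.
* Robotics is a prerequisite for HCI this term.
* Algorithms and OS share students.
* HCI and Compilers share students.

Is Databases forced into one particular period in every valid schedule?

No

Databases can be period 1 (e.g. HCI=period 5; Databases=period 1; Robotics=period 4; Algorithms=period 2; Compilers=period 6; Chem=period 7; Physics=period 9; Ethics=period 8; OS=period 3) or period 2 (e.g. OS -> period 3, Compilers -> period 6, Physics -> period 9, HCI -> period 5, Databases -> period 2, Robotics -> period 4, Ethics -> period 8, Algorithms -> period 1, Chem -> period 7).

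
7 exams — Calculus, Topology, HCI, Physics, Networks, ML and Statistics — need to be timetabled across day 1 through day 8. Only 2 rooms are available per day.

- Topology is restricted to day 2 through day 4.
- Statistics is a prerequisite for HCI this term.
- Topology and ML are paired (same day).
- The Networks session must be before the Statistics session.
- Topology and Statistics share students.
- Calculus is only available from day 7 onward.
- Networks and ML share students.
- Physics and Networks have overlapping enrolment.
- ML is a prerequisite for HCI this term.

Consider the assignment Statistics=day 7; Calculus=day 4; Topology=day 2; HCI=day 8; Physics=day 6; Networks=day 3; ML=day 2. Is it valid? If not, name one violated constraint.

Only 2 rooms are available per day — holds.
Topology is restricted to day 2 through day 4 — holds.
Topology and Statistics share students — holds.
Networks and ML share students — holds.
Calculus is only available from day 7 onward — violated.
Statistics is a prerequisite for HCI this term — holds.
Physics and Networks have overlapping enrolment — holds.
ML is a prerequisite for HCI this term — holds.
The Networks session must be before the Statistics session — holds.
Topology and ML are paired (same day) — holds.

No — it violates: Calculus is only available from day 7 onward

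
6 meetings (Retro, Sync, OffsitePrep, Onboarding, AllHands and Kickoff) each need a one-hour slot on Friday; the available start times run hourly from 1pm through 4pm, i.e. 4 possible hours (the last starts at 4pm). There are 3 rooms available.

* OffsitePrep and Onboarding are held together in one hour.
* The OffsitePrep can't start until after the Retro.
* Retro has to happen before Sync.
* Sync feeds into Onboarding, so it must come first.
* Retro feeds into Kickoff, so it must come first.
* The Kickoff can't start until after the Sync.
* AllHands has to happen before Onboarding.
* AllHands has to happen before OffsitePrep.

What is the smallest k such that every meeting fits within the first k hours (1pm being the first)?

The precedence chain requires at least 3 distinct hours.
With at most 3 per hour and 6 meetings, at least 2 hours are needed.
3 works (last occupied hour: 3pm): for example Sync -> 2pm, Onboarding -> 3pm, OffsitePrep -> 3pm, Kickoff -> 3pm, AllHands -> 1pm, Retro -> 1pm.

3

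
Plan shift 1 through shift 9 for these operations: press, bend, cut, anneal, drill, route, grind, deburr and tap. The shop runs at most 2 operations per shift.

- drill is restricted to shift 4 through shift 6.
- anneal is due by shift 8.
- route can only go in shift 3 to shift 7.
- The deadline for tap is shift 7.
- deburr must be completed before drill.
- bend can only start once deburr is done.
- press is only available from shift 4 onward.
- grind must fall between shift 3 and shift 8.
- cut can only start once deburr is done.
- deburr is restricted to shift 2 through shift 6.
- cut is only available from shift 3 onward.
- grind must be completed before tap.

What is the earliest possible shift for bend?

Precedence pushes bend to at least shift 3.
bend at shift 3 is achievable: bend=shift 3; grind=shift 4; deburr=shift 2; tap=shift 6; drill=shift 4; cut=shift 5; anneal=shift 1; route=shift 3; press=shift 5.

shift 3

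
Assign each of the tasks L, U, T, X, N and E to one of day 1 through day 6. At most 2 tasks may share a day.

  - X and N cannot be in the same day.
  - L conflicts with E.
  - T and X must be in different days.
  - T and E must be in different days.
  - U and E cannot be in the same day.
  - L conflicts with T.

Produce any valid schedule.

X -> day 3, N -> day 2, L -> day 1, U -> day 1, E -> day 3, T -> day 2

Checking: X(day 3) != N(day 2); T(day 2) != E(day 3); U(day 1) != E(day 3); L(day 1) != E(day 3); L(day 1) != T(day 2); T(day 2) != X(day 3); max 2 per day (cap 2).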